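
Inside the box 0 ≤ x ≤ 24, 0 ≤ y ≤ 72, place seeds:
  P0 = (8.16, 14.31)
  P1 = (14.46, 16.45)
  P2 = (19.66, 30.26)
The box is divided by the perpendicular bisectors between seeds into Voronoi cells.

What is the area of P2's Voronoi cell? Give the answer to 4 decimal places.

Area of P2's cell: 1112.4223

1. box [0,24]×[0,72]: [(0, 0) (24, 0) (24, 72) (0, 72)]
2. ⊥bis P2·P0 via (13.91,22.285): [(0, 32.3142) (24, 15.0101) (24, 72) (0, 72)]  |A|=1160.1092
3. ⊥bis P2·P1 via (17.06,23.355): [(0, 32.3142) (7.3604, 27.0073) (24, 20.7418) (24, 72) (0, 72)]  |A|=1112.4223
4. canonical 5-gon: [(0, 32.3142) (7.3604, 27.0073) (24, 20.7418) (24, 72) (0, 72)]
5. shoelace: 1112.4223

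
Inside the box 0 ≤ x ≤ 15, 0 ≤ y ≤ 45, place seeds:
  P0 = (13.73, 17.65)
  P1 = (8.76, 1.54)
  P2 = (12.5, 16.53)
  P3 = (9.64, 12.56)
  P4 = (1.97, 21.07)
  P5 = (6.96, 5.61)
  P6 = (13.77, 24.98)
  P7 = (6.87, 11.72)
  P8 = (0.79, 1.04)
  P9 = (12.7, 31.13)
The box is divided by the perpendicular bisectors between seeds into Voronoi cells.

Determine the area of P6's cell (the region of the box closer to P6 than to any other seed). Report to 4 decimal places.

1. box [0,15]×[0,45]: [(0, 0) (15, 0) (15, 45) (0, 45)]
2. ⊥bis P6·P0 via (13.75,21.315): [(0, 21.39) (15, 21.3082) (15, 45) (0, 45)]  |A|=354.7634
3. ⊥bis P6·P1 via (11.265,13.26): [(0, 21.39) (15, 21.3082) (15, 45) (0, 45)]  |A|=354.7634
4. ⊥bis P6·P2 via (13.135,20.755): [(0, 22.7291) (9.2455, 21.3396) (15, 21.3082) (15, 45) (0, 45)]  |A|=348.5731
5. ⊥bis P6·P3 via (11.705,18.77): [(0, 22.7291) (9.2455, 21.3396) (15, 21.3082) (15, 45) (0, 45)]  |A|=348.5731
6. ⊥bis P6·P4 via (7.87,23.025): [(8.3857, 21.4688) (9.2455, 21.3396) (15, 21.3082) (15, 45) (0.5885, 45)]  |A|=248.2717
7. ⊥bis P6·P5 via (10.365,15.295): [(8.3857, 21.4688) (9.2455, 21.3396) (15, 21.3082) (15, 45) (0.5885, 45)]  |A|=248.2717
8. ⊥bis P6·P7 via (10.32,18.35): [(8.3857, 21.4688) (9.2455, 21.3396) (15, 21.3082) (15, 45) (0.5885, 45)]  |A|=248.2717
9. ⊥bis P6·P8 via (7.28,13.01): [(8.3857, 21.4688) (9.2455, 21.3396) (15, 21.3082) (15, 45) (0.5885, 45)]  |A|=248.2717
10. ⊥bis P6·P9 via (13.235,28.055): [(6.5866, 26.8983) (8.3857, 21.4688) (9.2455, 21.3396) (15, 21.3082) (15, 28.3621)]  |A|=47.8438
11. canonical 5-gon: [(6.5866, 26.8983) (8.3857, 21.4688) (9.2455, 21.3396) (15, 21.3082) (15, 28.3621)]
12. shoelace: 47.8438

Area of P6's cell: 47.8438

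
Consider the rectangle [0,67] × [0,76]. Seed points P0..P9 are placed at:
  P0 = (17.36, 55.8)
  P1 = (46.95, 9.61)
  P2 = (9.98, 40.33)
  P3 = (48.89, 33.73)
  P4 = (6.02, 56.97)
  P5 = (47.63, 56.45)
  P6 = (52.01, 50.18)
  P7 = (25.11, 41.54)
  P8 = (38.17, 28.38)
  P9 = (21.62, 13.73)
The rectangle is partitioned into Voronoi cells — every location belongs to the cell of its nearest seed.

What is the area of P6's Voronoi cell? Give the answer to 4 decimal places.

1. box [0,67]×[0,76]: [(0, 0) (67, 0) (67, 76) (0, 76)]
2. ⊥bis P6·P0 via (34.685,52.99): [(26.0904, 0) (67, 0) (67, 76) (38.4171, 76)]  |A|=2640.7172
3. ⊥bis P6·P1 via (49.48,29.895): [(31.3068, 32.1616) (67, 27.7099) (67, 76) (38.4171, 76)]  |A|=1488.3302
4. ⊥bis P6·P2 via (30.995,45.255): [(32.4343, 39.1134) (34.1465, 31.8074) (67, 27.7099) (67, 76) (38.4171, 76)]  |A|=1478.2598
5. ⊥bis P6·P3 via (50.45,41.955): [(33.4191, 45.1852) (67, 38.816) (67, 76) (38.4171, 76)]  |A|=1064.7244
6. ⊥bis P6·P4 via (29.015,53.575): [(33.4191, 45.1852) (67, 38.816) (67, 76) (38.4171, 76)]  |A|=1064.7244
7. ⊥bis P6·P5 via (49.82,53.315): [(37.165, 44.4747) (67, 38.816) (67, 65.3163)]  |A|=395.3177
8. ⊥bis P6·P7 via (38.56,45.86): [(38.6678, 45.5245) (39.1243, 44.1031) (67, 38.816) (67, 65.3163)]  |A|=394.0101
9. ⊥bis P6·P8 via (45.09,39.28): [(38.6678, 45.5245) (39.1243, 44.1031) (67, 38.816) (67, 65.3163)]  |A|=394.0101
10. ⊥bis P6·P9 via (36.815,31.955): [(38.6678, 45.5245) (39.1243, 44.1031) (67, 38.816) (67, 65.3163)]  |A|=394.0101
11. canonical 4-gon: [(38.6678, 45.5245) (39.1243, 44.1031) (67, 38.816) (67, 65.3163)]
12. shoelace: 394.0101

Area of P6's cell: 394.0101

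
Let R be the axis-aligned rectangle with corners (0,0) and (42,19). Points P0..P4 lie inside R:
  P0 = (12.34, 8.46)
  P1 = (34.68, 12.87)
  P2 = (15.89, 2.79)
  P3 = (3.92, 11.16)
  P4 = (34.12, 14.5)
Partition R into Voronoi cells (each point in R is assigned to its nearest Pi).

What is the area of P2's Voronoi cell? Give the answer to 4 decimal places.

1. box [0,42]×[0,19]: [(0, 0) (42, 0) (42, 19) (0, 19)]
2. ⊥bis P2·P0 via (14.115,5.625): [(5.1308, 0) (42, 0) (42, 19) (35.4773, 19)]  |A|=412.2224
3. ⊥bis P2·P1 via (25.285,7.83): [(23.362, 11.4146) (5.1308, 0) (29.4854, 0)]  |A|=138.9988
4. ⊥bis P2·P3 via (9.905,6.975): [(23.362, 11.4146) (5.1308, 0) (29.4854, 0)]  |A|=138.9988
5. ⊥bis P2·P4 via (25.005,8.645): [(24.0513, 10.1296) (23.265, 11.3538) (5.1308, 0) (29.4854, 0)]  |A|=138.9156
6. canonical 4-gon: [(24.0513, 10.1296) (23.265, 11.3538) (5.1308, 0) (29.4854, 0)]
7. shoelace: 138.9156

Area of P2's cell: 138.9156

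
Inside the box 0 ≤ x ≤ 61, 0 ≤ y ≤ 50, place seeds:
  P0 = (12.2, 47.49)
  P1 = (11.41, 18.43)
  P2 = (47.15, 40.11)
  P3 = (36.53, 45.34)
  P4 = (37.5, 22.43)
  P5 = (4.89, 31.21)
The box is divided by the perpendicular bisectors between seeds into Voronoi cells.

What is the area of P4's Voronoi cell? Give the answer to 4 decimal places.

Area of P4's cell: 1065.1536

1. box [0,61]×[0,50]: [(0, 0) (61, 0) (61, 50) (0, 50)]
2. ⊥bis P4·P0 via (24.85,34.96): [(0, 9.872) (0, 0) (61, 0) (61, 50) (39.7473, 50)]  |A|=2252.5098
3. ⊥bis P4·P1 via (24.455,20.43): [(22.5789, 32.6671) (27.5872, 0) (61, 0) (61, 50) (39.7473, 50)]  |A|=1690.4628
4. ⊥bis P4·P2 via (42.325,31.27): [(28.6099, 38.7559) (22.5789, 32.6671) (27.5872, 0) (61, 0) (61, 21.0769)]  |A|=1102.5684
5. ⊥bis P4·P3 via (37.015,33.885): [(37.4966, 33.9054) (23.2061, 33.3003) (22.5789, 32.6671) (27.5872, 0) (61, 0) (61, 21.0769)]  |A|=1065.2216
6. ⊥bis P4·P5 via (21.195,26.82): [(37.4966, 33.9054) (23.2061, 33.3003) (22.8404, 32.9311) (22.648, 32.2165) (27.5872, 0) (61, 0) (61, 21.0769)]  |A|=1065.1536
7. canonical 7-gon: [(37.4966, 33.9054) (23.2061, 33.3003) (22.8404, 32.9311) (22.648, 32.2165) (27.5872, 0) (61, 0) (61, 21.0769)]
8. shoelace: 1065.1536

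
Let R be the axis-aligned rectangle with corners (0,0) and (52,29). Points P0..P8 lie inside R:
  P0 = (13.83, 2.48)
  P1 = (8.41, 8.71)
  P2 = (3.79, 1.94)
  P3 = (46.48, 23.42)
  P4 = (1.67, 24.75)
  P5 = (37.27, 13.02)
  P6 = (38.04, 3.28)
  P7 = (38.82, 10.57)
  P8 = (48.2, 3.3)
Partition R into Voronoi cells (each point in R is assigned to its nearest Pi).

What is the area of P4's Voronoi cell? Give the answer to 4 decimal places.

1. box [0,52]×[0,29]: [(0, 0) (52, 0) (52, 29) (0, 29)]
2. ⊥bis P4·P0 via (7.75,13.615): [(0, 9.3833) (35.9263, 29) (0, 29)]  |A|=352.3779
3. ⊥bis P4·P1 via (5.04,16.73): [(0, 14.6122) (34.2404, 29) (0, 29)]  |A|=246.3222
4. ⊥bis P4·P2 via (2.73,13.345): [(0, 14.6122) (34.2404, 29) (0, 29)]  |A|=246.3222
5. ⊥bis P4·P3 via (24.075,24.085): [(0, 14.6122) (24.0943, 24.7366) (24.2209, 29) (0, 29)]  |A|=224.9637
6. ⊥bis P4·P5 via (19.47,18.885): [(0, 14.6122) (20.9648, 23.4216) (22.8028, 29) (0, 29)]  |A|=214.4204
7. ⊥bis P4·P6 via (19.855,14.015): [(0, 14.6122) (20.9648, 23.4216) (22.8028, 29) (0, 29)]  |A|=214.4204
8. ⊥bis P4·P7 via (20.245,17.66): [(0, 14.6122) (20.9648, 23.4216) (22.8028, 29) (0, 29)]  |A|=214.4204
9. ⊥bis P4·P8 via (24.935,14.025): [(0, 14.6122) (20.9648, 23.4216) (22.8028, 29) (0, 29)]  |A|=214.4204
10. canonical 4-gon: [(0, 14.6122) (20.9648, 23.4216) (22.8028, 29) (0, 29)]
11. shoelace: 214.4204

Area of P4's cell: 214.4204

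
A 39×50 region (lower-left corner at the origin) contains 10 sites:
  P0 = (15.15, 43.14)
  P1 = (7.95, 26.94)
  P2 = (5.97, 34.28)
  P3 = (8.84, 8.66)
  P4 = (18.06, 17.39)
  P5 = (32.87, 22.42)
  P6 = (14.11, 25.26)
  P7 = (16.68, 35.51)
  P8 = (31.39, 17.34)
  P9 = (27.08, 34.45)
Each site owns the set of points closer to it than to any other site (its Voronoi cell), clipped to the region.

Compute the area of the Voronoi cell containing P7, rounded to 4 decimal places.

1. box [0,39]×[0,50]: [(0, 0) (39, 0) (39, 50) (0, 50)]
2. ⊥bis P7·P0 via (15.915,39.325): [(0, 36.1337) (0, 0) (39, 0) (39, 43.9541)]  |A|=1561.7113
3. ⊥bis P7·P1 via (12.315,31.225): [(6.2634, 37.3896) (39, 4.0418) (39, 43.9541)]  |A|=653.2972
4. ⊥bis P7·P2 via (11.325,34.895): [(10.931, 38.3256) (11.6712, 31.8809) (39, 4.0418) (39, 43.9541)]  |A|=637.91
5. ⊥bis P7·P3 via (12.76,22.085): [(10.931, 38.3256) (11.6712, 31.8809) (24.714, 18.5945) (39, 14.4231) (39, 43.9541)]  |A|=563.7562
6. ⊥bis P7·P4 via (17.37,26.45): [(10.931, 38.3256) (11.6712, 31.8809) (17.0281, 26.424) (39, 28.0973) (39, 43.9541)]  |A|=373.6366
7. ⊥bis P7·P5 via (24.775,28.965): [(36.4865, 43.4501) (10.931, 38.3256) (11.6712, 31.8809) (17.0281, 26.424) (23.094, 26.8859)]  |A|=230.0862
8. ⊥bis P7·P6 via (15.395,30.385): [(24.1486, 28.1902) (36.4865, 43.4501) (10.931, 38.3256) (11.6712, 31.8809) (12.4032, 31.1351)]  |A|=205.5166
9. ⊥bis P7·P8 via (24.035,26.425): [(24.1486, 28.1902) (36.4865, 43.4501) (10.931, 38.3256) (11.6712, 31.8809) (12.4032, 31.1351)]  |A|=205.5166
10. ⊥bis P7·P9 via (21.88,34.98): [(21.2617, 28.914) (22.4566, 40.6367) (10.931, 38.3256) (11.6712, 31.8809) (12.4032, 31.1351)]  |A|=98.471
11. canonical 5-gon: [(21.2617, 28.914) (22.4566, 40.6367) (10.931, 38.3256) (11.6712, 31.8809) (12.4032, 31.1351)]
12. shoelace: 98.471

Area of P7's cell: 98.4710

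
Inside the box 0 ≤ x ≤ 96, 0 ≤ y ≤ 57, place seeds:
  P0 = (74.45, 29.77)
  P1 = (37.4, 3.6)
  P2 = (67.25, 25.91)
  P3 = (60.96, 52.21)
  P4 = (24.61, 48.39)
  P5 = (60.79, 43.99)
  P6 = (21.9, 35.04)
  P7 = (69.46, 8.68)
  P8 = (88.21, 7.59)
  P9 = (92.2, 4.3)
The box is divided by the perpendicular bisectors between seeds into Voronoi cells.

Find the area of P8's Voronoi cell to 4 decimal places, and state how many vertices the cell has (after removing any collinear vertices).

Area of P8's cell: 315.5633 (5 vertices)

1. box [0,96]×[0,57]: [(0, 0) (96, 0) (96, 57) (0, 57)]
2. ⊥bis P8·P0 via (81.33,18.68): [(51.2194, 0) (96, 0) (96, 27.781)]  |A|=622.0245
3. ⊥bis P8·P1 via (62.805,5.595): [(62.6858, 7.1135) (63.2444, 0) (96, 0) (96, 27.781)]  |A|=579.2545
4. ⊥bis P8·P2 via (77.73,16.75): [(77.1508, 16.0873) (63.2316, 0.1623) (63.2444, 0) (96, 0) (96, 27.781)]  |A|=526.5309
5. ⊥bis P8·P3 via (74.585,29.9): [(77.1508, 16.0873) (63.2316, 0.1623) (63.2444, 0) (96, 0) (96, 27.781)]  |A|=526.5309
6. ⊥bis P8·P4 via (56.41,27.99): [(77.1508, 16.0873) (63.2316, 0.1623) (63.2444, 0) (96, 0) (96, 27.781)]  |A|=526.5309
7. ⊥bis P8·P5 via (74.5,25.79): [(77.1508, 16.0873) (63.2316, 0.1623) (63.2444, 0) (96, 0) (96, 27.781)]  |A|=526.5309
8. ⊥bis P8·P6 via (55.055,21.315): [(77.1508, 16.0873) (63.2316, 0.1623) (63.2444, 0) (96, 0) (96, 27.781)]  |A|=526.5309
9. ⊥bis P8·P7 via (78.835,8.135): [(79.3776, 17.4688) (78.3621, 0) (96, 0) (96, 27.781)]  |A|=384.9494
10. ⊥bis P8·P9 via (90.205,5.945): [(79.3776, 17.4688) (78.3621, 0) (85.303, 0) (96, 12.973) (96, 27.781)]  |A|=315.5633
11. canonical 5-gon: [(79.3776, 17.4688) (78.3621, 0) (85.303, 0) (96, 12.973) (96, 27.781)]
12. shoelace: 315.5633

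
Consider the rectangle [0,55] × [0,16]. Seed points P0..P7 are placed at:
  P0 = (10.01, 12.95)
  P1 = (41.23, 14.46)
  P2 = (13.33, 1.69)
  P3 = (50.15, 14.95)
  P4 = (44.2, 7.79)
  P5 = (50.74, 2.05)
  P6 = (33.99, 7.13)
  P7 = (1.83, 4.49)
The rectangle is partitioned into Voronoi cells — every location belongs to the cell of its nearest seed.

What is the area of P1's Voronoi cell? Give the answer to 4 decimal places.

1. box [0,55]×[0,16]: [(0, 0) (55, 0) (55, 16) (0, 16)]
2. ⊥bis P1·P0 via (25.62,13.705): [(26.2829, 0) (55, 0) (55, 16) (25.509, 16)]  |A|=465.6651
3. ⊥bis P1·P2 via (27.28,8.075): [(25.7283, 11.4651) (30.976, 0) (55, 0) (55, 16) (25.509, 16)]  |A|=438.7616
4. ⊥bis P1·P3 via (45.69,14.705): [(25.7283, 11.4651) (30.976, 0) (46.4978, 0) (45.6189, 16) (25.509, 16)]  |A|=295.6948
5. ⊥bis P1·P4 via (42.715,11.125): [(25.7283, 11.4651) (28.7335, 4.8994) (45.8109, 12.5035) (45.6189, 16) (25.509, 16)]  |A|=148.2957
6. ⊥bis P1·P5 via (45.985,8.255): [(25.7283, 11.4651) (28.7335, 4.8994) (45.8109, 12.5035) (45.6189, 16) (25.509, 16)]  |A|=148.2957
7. ⊥bis P1·P6 via (37.61,10.795): [(38.966, 9.4557) (45.8109, 12.5035) (45.6189, 16) (32.3403, 16)]  |A|=55.709
8. ⊥bis P1·P7 via (21.53,9.475): [(38.966, 9.4557) (45.8109, 12.5035) (45.6189, 16) (32.3403, 16)]  |A|=55.709
9. canonical 4-gon: [(38.966, 9.4557) (45.8109, 12.5035) (45.6189, 16) (32.3403, 16)]
10. shoelace: 55.709

Area of P1's cell: 55.7090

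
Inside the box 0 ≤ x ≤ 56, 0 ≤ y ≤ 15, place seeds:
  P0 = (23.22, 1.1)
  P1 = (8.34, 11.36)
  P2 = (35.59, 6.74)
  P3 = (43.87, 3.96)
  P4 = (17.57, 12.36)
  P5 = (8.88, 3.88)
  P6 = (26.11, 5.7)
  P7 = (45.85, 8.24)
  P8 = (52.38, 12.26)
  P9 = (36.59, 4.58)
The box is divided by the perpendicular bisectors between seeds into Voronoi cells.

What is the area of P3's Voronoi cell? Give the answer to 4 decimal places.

Area of P3's cell: 71.8272

1. box [0,56]×[0,15]: [(0, 0) (56, 0) (56, 15) (0, 15)]
2. ⊥bis P3·P0 via (33.545,2.53): [(33.8954, 0) (56, 0) (56, 15) (31.8179, 15)]  |A|=347.1501
3. ⊥bis P3·P1 via (26.105,7.66): [(33.8954, 0) (56, 0) (56, 15) (31.8179, 15)]  |A|=347.1501
4. ⊥bis P3·P2 via (39.73,5.35): [(37.9337, 0) (56, 0) (56, 15) (42.97, 15)]  |A|=233.2221
5. ⊥bis P3·P4 via (30.72,8.16): [(37.9337, 0) (56, 0) (56, 15) (42.97, 15)]  |A|=233.2221
6. ⊥bis P3·P5 via (26.375,3.92): [(37.9337, 0) (56, 0) (56, 15) (42.97, 15)]  |A|=233.2221
7. ⊥bis P3·P6 via (34.99,4.83): [(37.9337, 0) (56, 0) (56, 15) (42.97, 15)]  |A|=233.2221
8. ⊥bis P3·P7 via (44.86,6.1): [(40.6376, 8.0533) (37.9337, 0) (56, 0) (56, 0.9464)]  |A|=80.0166
9. ⊥bis P3·P8 via (48.125,8.11): [(54.3815, 1.6952) (40.6376, 8.0533) (37.9337, 0) (56, 0) (56, 0.0358)]  |A|=79.2797
10. ⊥bis P3·P9 via (40.23,4.27): [(54.3815, 1.6952) (40.6376, 8.0533) (40.5232, 7.7124) (39.8663, 0) (56, 0) (56, 0.0358)]  |A|=71.8272
11. canonical 6-gon: [(54.3815, 1.6952) (40.6376, 8.0533) (40.5232, 7.7124) (39.8663, 0) (56, 0) (56, 0.0358)]
12. shoelace: 71.8272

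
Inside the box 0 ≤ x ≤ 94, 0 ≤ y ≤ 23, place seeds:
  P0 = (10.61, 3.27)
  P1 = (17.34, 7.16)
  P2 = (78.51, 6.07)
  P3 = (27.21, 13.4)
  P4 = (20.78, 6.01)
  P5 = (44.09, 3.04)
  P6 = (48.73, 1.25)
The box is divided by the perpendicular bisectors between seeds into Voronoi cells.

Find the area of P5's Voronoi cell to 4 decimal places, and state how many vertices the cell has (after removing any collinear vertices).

Area of P5's cell: 282.5694 (5 vertices)

1. box [0,94]×[0,23]: [(0, 0) (94, 0) (94, 23) (0, 23)]
2. ⊥bis P5·P0 via (27.35,3.155): [(27.3283, 0) (94, 0) (94, 23) (27.4863, 23)]  |A|=1531.6315
3. ⊥bis P5·P1 via (30.715,5.1): [(29.9295, 0) (94, 0) (94, 23) (33.4719, 23)]  |A|=1432.8834
4. ⊥bis P5·P2 via (61.3,4.555): [(29.9295, 0) (61.701, 0) (59.6763, 23) (33.4719, 23)]  |A|=666.7219
5. ⊥bis P5·P3 via (35.65,8.22): [(30.605, 0) (61.701, 0) (59.6763, 23) (44.7211, 23)]  |A|=529.5876
6. ⊥bis P5·P4 via (32.435,4.525): [(32.1868, 2.5773) (31.8585, 0) (61.701, 0) (59.6763, 23) (44.7211, 23)]  |A|=527.9724
7. ⊥bis P5·P6 via (46.41,2.145): [(32.1868, 2.5773) (31.8585, 0) (45.5825, 0) (54.4554, 23) (44.7211, 23)]  |A|=282.5694
8. canonical 5-gon: [(32.1868, 2.5773) (31.8585, 0) (45.5825, 0) (54.4554, 23) (44.7211, 23)]
9. shoelace: 282.5694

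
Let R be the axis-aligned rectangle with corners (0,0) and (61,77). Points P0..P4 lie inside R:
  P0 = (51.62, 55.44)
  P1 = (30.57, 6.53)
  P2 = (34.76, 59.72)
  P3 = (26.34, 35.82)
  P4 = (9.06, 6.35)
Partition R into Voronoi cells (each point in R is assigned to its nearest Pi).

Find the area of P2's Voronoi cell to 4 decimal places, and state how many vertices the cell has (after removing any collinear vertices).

1. box [0,61]×[0,77]: [(0, 0) (61, 0) (61, 77) (0, 77)]
2. ⊥bis P2·P0 via (43.19,57.58): [(0, 0) (28.573, 0) (48.1199, 77) (0, 77)]  |A|=2952.676
3. ⊥bis P2·P1 via (32.665,33.125): [(0, 35.6982) (36.8973, 32.7916) (48.1199, 77) (0, 77)]  |A|=1825.6151
4. ⊥bis P2·P3 via (30.55,47.77): [(0, 58.5328) (39.8665, 44.4878) (48.1199, 77) (0, 77)]  |A|=1150.3526
5. ⊥bis P2·P4 via (21.91,33.035): [(0, 58.5328) (39.8665, 44.4878) (48.1199, 77) (0, 77)]  |A|=1150.3526
6. canonical 4-gon: [(0, 58.5328) (39.8665, 44.4878) (48.1199, 77) (0, 77)]
7. shoelace: 1150.3526

Area of P2's cell: 1150.3526 (4 vertices)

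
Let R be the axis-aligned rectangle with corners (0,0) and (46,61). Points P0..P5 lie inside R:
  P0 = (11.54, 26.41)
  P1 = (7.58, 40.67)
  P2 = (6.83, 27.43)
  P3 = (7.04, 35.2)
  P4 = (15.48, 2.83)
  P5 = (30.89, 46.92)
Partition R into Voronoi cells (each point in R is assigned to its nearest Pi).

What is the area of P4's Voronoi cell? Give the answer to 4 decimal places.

Area of P4's cell: 732.2565

1. box [0,46]×[0,61]: [(0, 0) (46, 0) (46, 61) (0, 61)]
2. ⊥bis P4·P0 via (13.51,14.62): [(0, 12.3626) (0, 0) (46, 0) (46, 20.0488)]  |A|=745.4618
3. ⊥bis P4·P1 via (11.53,21.75): [(0, 12.3626) (0, 0) (46, 0) (46, 20.0488)]  |A|=745.4618
4. ⊥bis P4·P2 via (11.155,15.13): [(6.2589, 13.4084) (0, 11.2076) (0, 0) (46, 0) (46, 20.0488)]  |A|=741.8473
5. ⊥bis P4·P3 via (11.26,19.015): [(6.2589, 13.4084) (0, 11.2076) (0, 0) (46, 0) (46, 20.0488)]  |A|=741.8473
6. ⊥bis P4·P5 via (23.185,24.875): [(39.9065, 19.0306) (6.2589, 13.4084) (0, 11.2076) (0, 0) (46, 0) (46, 16.9009)]  |A|=732.2565
7. canonical 6-gon: [(39.9065, 19.0306) (6.2589, 13.4084) (0, 11.2076) (0, 0) (46, 0) (46, 16.9009)]
8. shoelace: 732.2565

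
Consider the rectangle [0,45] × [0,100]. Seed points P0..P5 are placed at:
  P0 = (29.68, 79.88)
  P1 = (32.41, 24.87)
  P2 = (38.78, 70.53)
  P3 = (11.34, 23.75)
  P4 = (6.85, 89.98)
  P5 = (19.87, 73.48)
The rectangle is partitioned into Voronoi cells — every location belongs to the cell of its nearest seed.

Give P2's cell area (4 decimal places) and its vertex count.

Area of P2's cell: 520.9875 (4 vertices)

1. box [0,45]×[0,100]: [(0, 0) (45, 0) (45, 100) (0, 100)]
2. ⊥bis P2·P0 via (34.23,75.205): [(0, 41.8902) (0, 0) (45, 0) (45, 85.687)]  |A|=2870.4886
3. ⊥bis P2·P1 via (35.595,47.7): [(9.6836, 51.3149) (45, 46.3879) (45, 85.687)]  |A|=693.9523
4. ⊥bis P2·P3 via (25.06,47.14): [(12.7894, 54.3376) (20.5199, 49.8031) (45, 46.3879) (45, 85.687)]  |A|=675.2269
5. ⊥bis P2·P4 via (22.815,80.255): [(12.7894, 54.3376) (20.5199, 49.8031) (45, 46.3879) (45, 85.687)]  |A|=675.2269
6. ⊥bis P2·P5 via (29.325,72.005): [(29.0355, 70.1494) (25.7477, 49.0738) (45, 46.3879) (45, 85.687)]  |A|=520.9875
7. canonical 4-gon: [(29.0355, 70.1494) (25.7477, 49.0738) (45, 46.3879) (45, 85.687)]
8. shoelace: 520.9875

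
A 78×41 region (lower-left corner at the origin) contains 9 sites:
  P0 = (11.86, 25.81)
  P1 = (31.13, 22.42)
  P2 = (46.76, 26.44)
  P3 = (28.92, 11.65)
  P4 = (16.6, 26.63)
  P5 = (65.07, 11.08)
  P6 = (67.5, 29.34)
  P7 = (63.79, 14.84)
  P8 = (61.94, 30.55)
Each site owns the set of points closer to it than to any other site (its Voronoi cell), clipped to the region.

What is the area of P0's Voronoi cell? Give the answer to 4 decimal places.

1. box [0,78]×[0,41]: [(0, 0) (78, 0) (78, 41) (0, 41)]
2. ⊥bis P0·P1 via (21.495,24.115): [(0, 0) (17.2527, 0) (24.4654, 41) (0, 41)]  |A|=855.2209
3. ⊥bis P0·P2 via (29.31,26.125): [(0, 0) (17.2527, 0) (24.4654, 41) (0, 41)]  |A|=855.2209
4. ⊥bis P0·P3 via (20.39,18.73): [(0, 0) (4.8439, 0) (20.5901, 18.971) (24.4654, 41) (0, 41)]  |A|=737.5171
5. ⊥bis P0·P4 via (14.23,26.22): [(0, 0) (4.8439, 0) (16.3647, 13.8803) (11.6731, 41) (0, 41)]  |A|=527.3796
6. ⊥bis P0·P5 via (38.465,18.445): [(0, 0) (4.8439, 0) (16.3647, 13.8803) (11.6731, 41) (0, 41)]  |A|=527.3796
7. ⊥bis P0·P6 via (39.68,27.575): [(0, 0) (4.8439, 0) (16.3647, 13.8803) (11.6731, 41) (0, 41)]  |A|=527.3796
8. ⊥bis P0·P7 via (37.825,20.325): [(0, 0) (4.8439, 0) (16.3647, 13.8803) (11.6731, 41) (0, 41)]  |A|=527.3796
9. ⊥bis P0·P8 via (36.9,28.18): [(0, 0) (4.8439, 0) (16.3647, 13.8803) (11.6731, 41) (0, 41)]  |A|=527.3796
10. canonical 5-gon: [(0, 0) (4.8439, 0) (16.3647, 13.8803) (11.6731, 41) (0, 41)]
11. shoelace: 527.3796

Area of P0's cell: 527.3796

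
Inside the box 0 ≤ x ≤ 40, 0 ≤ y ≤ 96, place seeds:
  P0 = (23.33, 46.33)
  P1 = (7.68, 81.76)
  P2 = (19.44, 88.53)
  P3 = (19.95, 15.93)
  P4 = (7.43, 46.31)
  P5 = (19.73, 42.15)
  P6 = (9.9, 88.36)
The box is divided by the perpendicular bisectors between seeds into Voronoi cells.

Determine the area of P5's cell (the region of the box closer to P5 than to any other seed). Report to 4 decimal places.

Area of P5's cell: 314.0421

1. box [0,40]×[0,96]: [(0, 0) (40, 0) (40, 96) (0, 96)]
2. ⊥bis P5·P0 via (21.53,44.24): [(0, 62.7826) (0, 0) (40, 0) (40, 28.3328)]  |A|=1822.3081
3. ⊥bis P5·P1 via (13.705,61.955): [(4.2875, 59.09) (0, 57.7857) (0, 0) (40, 0) (40, 28.3328)]  |A|=1811.5962
4. ⊥bis P5·P2 via (19.585,65.34): [(4.2875, 59.09) (0, 57.7857) (0, 0) (40, 0) (40, 28.3328)]  |A|=1811.5962
5. ⊥bis P5·P3 via (19.84,29.04): [(38.9923, 29.2007) (4.2875, 59.09) (0, 57.7857) (0, 28.8735)]  |A|=650.384
6. ⊥bis P5·P4 via (13.58,44.23): [(8.4101, 28.9441) (38.9923, 29.2007) (15.3759, 49.5401)]  |A|=314.0421
7. ⊥bis P5·P6 via (14.815,65.255): [(8.4101, 28.9441) (38.9923, 29.2007) (15.3759, 49.5401)]  |A|=314.0421
8. canonical 3-gon: [(8.4101, 28.9441) (38.9923, 29.2007) (15.3759, 49.5401)]
9. shoelace: 314.0421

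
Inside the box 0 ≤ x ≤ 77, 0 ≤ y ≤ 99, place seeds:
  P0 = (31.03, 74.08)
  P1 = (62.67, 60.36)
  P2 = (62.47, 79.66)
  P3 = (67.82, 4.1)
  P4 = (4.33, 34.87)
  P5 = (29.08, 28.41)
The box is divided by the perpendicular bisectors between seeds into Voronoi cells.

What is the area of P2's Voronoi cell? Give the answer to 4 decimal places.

1. box [0,77]×[0,99]: [(0, 0) (77, 0) (77, 99) (0, 99)]
2. ⊥bis P2·P0 via (46.75,76.87): [(60.393, 0) (77, 0) (77, 99) (42.8223, 99)]  |A|=2513.8424
3. ⊥bis P2·P1 via (62.57,70.01): [(47.9943, 69.859) (77, 70.1595) (77, 99) (42.8223, 99)]  |A|=916.2548
4. ⊥bis P2·P3 via (65.145,41.88): [(47.9943, 69.859) (77, 70.1595) (77, 99) (42.8223, 99)]  |A|=916.2548
5. ⊥bis P2·P4 via (33.4,57.265): [(47.9943, 69.859) (77, 70.1595) (77, 99) (42.8223, 99)]  |A|=916.2548
6. ⊥bis P2·P5 via (45.775,54.035): [(47.9943, 69.859) (77, 70.1595) (77, 99) (42.8223, 99)]  |A|=916.2548
7. canonical 4-gon: [(47.9943, 69.859) (77, 70.1595) (77, 99) (42.8223, 99)]
8. shoelace: 916.2548

Area of P2's cell: 916.2548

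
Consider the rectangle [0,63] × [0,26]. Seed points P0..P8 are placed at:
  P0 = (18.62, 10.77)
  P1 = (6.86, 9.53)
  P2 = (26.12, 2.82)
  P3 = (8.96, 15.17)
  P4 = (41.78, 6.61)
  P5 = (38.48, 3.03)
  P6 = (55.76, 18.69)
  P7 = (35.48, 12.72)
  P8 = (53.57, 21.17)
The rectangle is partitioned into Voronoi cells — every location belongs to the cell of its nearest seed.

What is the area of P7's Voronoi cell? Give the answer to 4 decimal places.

Area of P7's cell: 277.8835

1. box [0,63]×[0,26]: [(0, 0) (63, 0) (63, 26) (0, 26)]
2. ⊥bis P7·P0 via (27.05,11.745): [(28.4084, 0) (63, 0) (63, 26) (25.4013, 26)]  |A|=938.4739
3. ⊥bis P7·P1 via (21.17,11.125): [(28.4084, 0) (63, 0) (63, 26) (25.4013, 26)]  |A|=938.4739
4. ⊥bis P7·P2 via (30.8,7.77): [(27.1058, 11.2627) (39.0183, 0) (63, 0) (63, 26) (25.4013, 26)]  |A|=878.726
5. ⊥bis P7·P3 via (22.22,13.945): [(27.1058, 11.2627) (39.0183, 0) (63, 0) (63, 26) (25.4013, 26)]  |A|=878.726
6. ⊥bis P7·P4 via (38.63,9.665): [(27.1058, 11.2627) (33.9259, 4.8146) (54.4724, 26) (25.4013, 26)]  |A|=352.7005
7. ⊥bis P7·P5 via (36.98,7.875): [(27.1058, 11.2627) (32.2408, 6.4078) (36.8571, 7.8369) (54.4724, 26) (25.4013, 26)]  |A|=347.8192
8. ⊥bis P7·P6 via (45.62,15.705): [(27.1058, 11.2627) (32.2408, 6.4078) (36.8571, 7.8369) (45.3564, 16.6005) (42.5894, 26) (25.4013, 26)]  |A|=291.9724
9. ⊥bis P7·P8 via (44.525,16.945): [(27.1058, 11.2627) (32.2408, 6.4078) (36.8571, 7.8369) (44.9039, 16.1339) (40.2953, 26) (25.4013, 26)]  |A|=277.8835
10. canonical 6-gon: [(27.1058, 11.2627) (32.2408, 6.4078) (36.8571, 7.8369) (44.9039, 16.1339) (40.2953, 26) (25.4013, 26)]
11. shoelace: 277.8835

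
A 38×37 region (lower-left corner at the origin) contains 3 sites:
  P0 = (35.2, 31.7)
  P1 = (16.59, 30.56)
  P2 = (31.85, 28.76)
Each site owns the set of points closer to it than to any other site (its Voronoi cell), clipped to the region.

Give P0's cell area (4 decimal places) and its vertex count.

1. box [0,38]×[0,37]: [(0, 0) (38, 0) (38, 37) (0, 37)]
2. ⊥bis P0·P1 via (25.895,31.13): [(27.8019, 0) (38, 0) (38, 37) (25.5354, 37)]  |A|=419.2588
3. ⊥bis P0·P2 via (33.525,30.23): [(38, 25.1309) (38, 37) (27.5836, 37)]  |A|=61.8167
4. canonical 3-gon: [(38, 25.1309) (38, 37) (27.5836, 37)]
5. shoelace: 61.8167

Area of P0's cell: 61.8167 (3 vertices)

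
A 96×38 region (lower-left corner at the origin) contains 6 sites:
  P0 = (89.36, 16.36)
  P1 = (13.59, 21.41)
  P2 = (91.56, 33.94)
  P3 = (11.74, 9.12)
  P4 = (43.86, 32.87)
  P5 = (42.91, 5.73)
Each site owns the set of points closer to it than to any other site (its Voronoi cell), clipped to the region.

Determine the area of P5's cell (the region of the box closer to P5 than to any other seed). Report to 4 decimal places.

Area of P5's cell: 736.8073

1. box [0,96]×[0,38]: [(0, 0) (96, 0) (96, 38) (0, 38)]
2. ⊥bis P5·P0 via (66.135,11.045): [(0, 0) (68.6626, 0) (59.9664, 38) (0, 38)]  |A|=2443.9515
3. ⊥bis P5·P1 via (28.25,13.57): [(20.9929, 0) (68.6626, 0) (59.9664, 38) (41.3149, 38)]  |A|=1260.1032
4. ⊥bis P5·P2 via (67.235,19.835): [(20.9929, 0) (68.6626, 0) (62.0948, 28.6997) (56.7019, 38) (41.3149, 38)]  |A|=1244.9229
5. ⊥bis P5·P3 via (27.325,7.425): [(27.9278, 12.9675) (26.5175, 0) (68.6626, 0) (62.0948, 28.6997) (56.7019, 38) (41.3149, 38)]  |A|=1209.103
6. ⊥bis P5·P4 via (43.385,19.3): [(31.5361, 19.7148) (27.9278, 12.9675) (26.5175, 0) (68.6626, 0) (64.4143, 18.5639)]  |A|=736.8073
7. canonical 5-gon: [(31.5361, 19.7148) (27.9278, 12.9675) (26.5175, 0) (68.6626, 0) (64.4143, 18.5639)]
8. shoelace: 736.8073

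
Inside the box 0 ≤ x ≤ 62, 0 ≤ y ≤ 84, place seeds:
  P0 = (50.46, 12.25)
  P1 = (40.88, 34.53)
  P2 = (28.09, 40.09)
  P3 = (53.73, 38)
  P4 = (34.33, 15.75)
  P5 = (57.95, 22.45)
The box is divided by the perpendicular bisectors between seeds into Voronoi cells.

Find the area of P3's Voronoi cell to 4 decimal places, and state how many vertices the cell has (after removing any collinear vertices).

Area of P3's cell: 947.0281 (5 vertices)

1. box [0,62]×[0,84]: [(0, 0) (62, 0) (62, 84) (0, 84)]
2. ⊥bis P3·P0 via (52.095,25.125): [(0, 31.7406) (62, 23.8672) (62, 84) (0, 84)]  |A|=3484.1607
3. ⊥bis P3·P1 via (47.305,36.265): [(50.25, 25.3593) (62, 23.8672) (62, 84) (34.4147, 84)]  |A|=1162.0924
4. ⊥bis P3·P2 via (40.91,39.045): [(42.2187, 55.1003) (50.25, 25.3593) (62, 23.8672) (62, 84) (44.5744, 84)]  |A|=1015.286
5. ⊥bis P3·P4 via (44.03,26.875): [(42.2187, 55.1003) (50.25, 25.3593) (62, 23.8672) (62, 84) (44.5744, 84)]  |A|=1015.286
6. ⊥bis P3·P5 via (55.84,30.225): [(42.2187, 55.1003) (49.4074, 28.4793) (62, 31.8967) (62, 84) (44.5744, 84)]  |A|=947.0281
7. canonical 5-gon: [(42.2187, 55.1003) (49.4074, 28.4793) (62, 31.8967) (62, 84) (44.5744, 84)]
8. shoelace: 947.0281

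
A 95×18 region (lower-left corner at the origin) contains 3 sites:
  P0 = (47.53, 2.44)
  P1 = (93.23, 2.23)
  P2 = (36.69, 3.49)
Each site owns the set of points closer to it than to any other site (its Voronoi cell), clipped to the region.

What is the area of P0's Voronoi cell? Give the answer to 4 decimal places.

1. box [0,95]×[0,18]: [(0, 0) (95, 0) (95, 18) (0, 18)]
2. ⊥bis P0·P1 via (70.38,2.335): [(0, 0) (70.3693, 0) (70.452, 18) (0, 18)]  |A|=1267.3913
3. ⊥bis P0·P2 via (42.11,2.965): [(41.8228, 0) (70.3693, 0) (70.452, 18) (43.5663, 18)]  |A|=498.889
4. canonical 4-gon: [(41.8228, 0) (70.3693, 0) (70.452, 18) (43.5663, 18)]
5. shoelace: 498.889

Area of P0's cell: 498.8890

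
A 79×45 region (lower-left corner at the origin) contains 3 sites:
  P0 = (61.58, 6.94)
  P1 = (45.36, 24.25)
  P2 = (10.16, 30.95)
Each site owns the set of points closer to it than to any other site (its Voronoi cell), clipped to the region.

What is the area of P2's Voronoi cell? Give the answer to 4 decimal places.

1. box [0,79]×[0,45]: [(0, 0) (79, 0) (79, 45) (0, 45)]
2. ⊥bis P2·P0 via (35.87,18.945): [(0, 0) (27.0238, 0) (48.0361, 45) (0, 45)]  |A|=1688.8486
3. ⊥bis P2·P1 via (27.76,27.6): [(0, 0) (22.5066, 0) (31.0719, 45) (0, 45)]  |A|=1205.5168
4. canonical 4-gon: [(0, 0) (22.5066, 0) (31.0719, 45) (0, 45)]
5. shoelace: 1205.5168

Area of P2's cell: 1205.5168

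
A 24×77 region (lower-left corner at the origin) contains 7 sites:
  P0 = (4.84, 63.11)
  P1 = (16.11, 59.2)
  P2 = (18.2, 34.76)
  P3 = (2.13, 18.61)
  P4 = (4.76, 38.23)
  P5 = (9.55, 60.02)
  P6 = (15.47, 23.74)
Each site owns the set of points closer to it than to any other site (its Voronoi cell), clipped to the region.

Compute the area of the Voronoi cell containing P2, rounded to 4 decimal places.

1. box [0,24]×[0,77]: [(0, 0) (24, 0) (24, 77) (0, 77)]
2. ⊥bis P2·P0 via (11.52,48.935): [(0, 43.5062) (0, 0) (24, 0) (24, 54.8162)]  |A|=1179.8688
3. ⊥bis P2·P1 via (17.155,46.98): [(5.2025, 45.9579) (0, 43.5062) (0, 0) (24, 0) (24, 47.5654)]  |A|=1111.7198
4. ⊥bis P2·P3 via (10.165,26.685): [(5.2025, 45.9579) (0, 43.5062) (0, 36.7996) (24, 12.9185) (24, 47.5654)]  |A|=515.1016
5. ⊥bis P2·P4 via (11.48,36.495): [(14.1201, 46.7205) (9.1961, 27.6491) (24, 12.9185) (24, 47.5654)]  |A|=348.5857
6. ⊥bis P2·P5 via (13.875,47.39): [(14.1201, 46.7205) (9.1961, 27.6491) (24, 12.9185) (24, 47.5654)]  |A|=348.5857
7. ⊥bis P2·P6 via (16.835,29.25): [(14.1201, 46.7205) (10.0438, 30.9324) (24, 27.475) (24, 47.5654)]  |A|=216.4629
8. canonical 4-gon: [(14.1201, 46.7205) (10.0438, 30.9324) (24, 27.475) (24, 47.5654)]
9. shoelace: 216.4629

Area of P2's cell: 216.4629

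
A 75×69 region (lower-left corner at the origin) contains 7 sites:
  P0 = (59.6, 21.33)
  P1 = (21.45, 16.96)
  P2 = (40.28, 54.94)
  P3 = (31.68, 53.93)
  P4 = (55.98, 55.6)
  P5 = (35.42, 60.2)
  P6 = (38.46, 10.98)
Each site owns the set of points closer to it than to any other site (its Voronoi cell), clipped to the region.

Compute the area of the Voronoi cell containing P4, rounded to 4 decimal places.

Area of P4's cell: 806.3257

1. box [0,75]×[0,69]: [(0, 0) (75, 0) (75, 69) (0, 69)]
2. ⊥bis P4·P0 via (57.79,38.465): [(0, 32.3605) (75, 40.2829) (75, 69) (0, 69)]  |A|=2450.8701
3. ⊥bis P4·P1 via (38.715,36.28): [(38.5448, 36.4321) (75, 40.2829) (75, 69) (2.1004, 69)]  |A|=1710.5364
4. ⊥bis P4·P2 via (48.13,55.27): [(48.876, 37.5234) (75, 40.2829) (75, 69) (47.5528, 69)]  |A|=807.074
5. ⊥bis P4·P3 via (43.83,54.765): [(48.876, 37.5234) (75, 40.2829) (75, 69) (47.5528, 69)]  |A|=807.074
6. ⊥bis P4·P5 via (45.7,57.9): [(47.6526, 66.6271) (48.876, 37.5234) (75, 40.2829) (75, 69) (48.1835, 69)]  |A|=806.3257
7. ⊥bis P4·P6 via (47.22,33.29): [(47.6526, 66.6271) (48.876, 37.5234) (75, 40.2829) (75, 69) (48.1835, 69)]  |A|=806.3257
8. canonical 5-gon: [(47.6526, 66.6271) (48.876, 37.5234) (75, 40.2829) (75, 69) (48.1835, 69)]
9. shoelace: 806.3257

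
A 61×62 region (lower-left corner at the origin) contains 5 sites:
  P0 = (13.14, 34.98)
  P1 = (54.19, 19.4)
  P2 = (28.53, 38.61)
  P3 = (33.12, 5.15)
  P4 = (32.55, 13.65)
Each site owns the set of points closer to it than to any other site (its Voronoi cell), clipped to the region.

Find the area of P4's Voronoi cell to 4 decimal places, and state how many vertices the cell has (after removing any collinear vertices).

Area of P4's cell: 483.3720 (4 vertices)

1. box [0,61]×[0,62]: [(0, 0) (61, 0) (61, 62) (0, 62)]
2. ⊥bis P4·P0 via (22.845,24.315): [(0, 3.5264) (0, 0) (61, 0) (61, 59.0355)]  |A|=1908.1375
3. ⊥bis P4·P1 via (43.37,16.525): [(37.7067, 37.8389) (0, 3.5264) (0, 0) (47.7609, 0)]  |A|=970.0933
4. ⊥bis P4·P2 via (30.54,26.13): [(40.3961, 27.7174) (23.6136, 25.0145) (0, 3.5264) (0, 0) (47.7609, 0)]  |A|=881.5271
5. ⊥bis P4·P3 via (32.835,9.4): [(45.0456, 10.2188) (40.3961, 27.7174) (23.6136, 25.0145) (4.356, 7.4902)]  |A|=483.372
6. canonical 4-gon: [(45.0456, 10.2188) (40.3961, 27.7174) (23.6136, 25.0145) (4.356, 7.4902)]
7. shoelace: 483.372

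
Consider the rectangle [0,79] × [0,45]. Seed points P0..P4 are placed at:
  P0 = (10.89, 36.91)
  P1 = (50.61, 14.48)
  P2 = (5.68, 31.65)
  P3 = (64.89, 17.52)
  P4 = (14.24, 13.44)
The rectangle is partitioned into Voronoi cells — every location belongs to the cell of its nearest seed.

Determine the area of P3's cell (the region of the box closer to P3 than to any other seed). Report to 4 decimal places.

Area of P3's cell: 1018.5189

1. box [0,79]×[0,45]: [(0, 0) (79, 0) (79, 45) (0, 45)]
2. ⊥bis P3·P0 via (37.89,27.215): [(28.1178, 0) (79, 0) (79, 45) (44.2761, 45)]  |A|=1926.1365
3. ⊥bis P3·P1 via (57.75,16): [(61.1562, 0) (79, 0) (79, 45) (51.5763, 45)]  |A|=1018.5189
4. ⊥bis P3·P2 via (35.285,24.585): [(61.1562, 0) (79, 0) (79, 45) (51.5763, 45)]  |A|=1018.5189
5. ⊥bis P3·P4 via (39.565,15.48): [(61.1562, 0) (79, 0) (79, 45) (51.5763, 45)]  |A|=1018.5189
6. canonical 4-gon: [(61.1562, 0) (79, 0) (79, 45) (51.5763, 45)]
7. shoelace: 1018.5189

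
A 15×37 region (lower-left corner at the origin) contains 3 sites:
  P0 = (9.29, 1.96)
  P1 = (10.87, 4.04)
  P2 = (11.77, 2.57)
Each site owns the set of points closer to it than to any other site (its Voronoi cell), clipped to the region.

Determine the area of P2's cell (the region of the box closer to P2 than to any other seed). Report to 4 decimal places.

1. box [0,15]×[0,37]: [(0, 0) (15, 0) (15, 37) (0, 37)]
2. ⊥bis P2·P0 via (10.53,2.265): [(11.0871, 0) (15, 0) (15, 37) (1.9863, 37)]  |A|=313.1416
3. ⊥bis P2·P1 via (11.32,3.305): [(10.4111, 2.7485) (11.0871, 0) (15, 0) (15, 5.5581)]  |A|=18.1301
4. canonical 4-gon: [(10.4111, 2.7485) (11.0871, 0) (15, 0) (15, 5.5581)]
5. shoelace: 18.1301

Area of P2's cell: 18.1301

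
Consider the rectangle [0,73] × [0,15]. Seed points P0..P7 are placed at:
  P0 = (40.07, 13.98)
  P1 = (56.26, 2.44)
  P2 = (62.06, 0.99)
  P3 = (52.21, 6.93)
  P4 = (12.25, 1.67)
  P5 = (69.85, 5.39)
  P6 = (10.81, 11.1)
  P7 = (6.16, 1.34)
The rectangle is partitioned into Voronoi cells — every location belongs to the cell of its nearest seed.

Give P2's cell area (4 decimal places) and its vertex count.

Area of P2's cell: 49.9864 (3 vertices)

1. box [0,73]×[0,15]: [(0, 0) (73, 0) (73, 15) (0, 15)]
2. ⊥bis P2·P0 via (51.065,7.485): [(46.6434, 0) (73, 0) (73, 15) (55.5043, 15)]  |A|=328.8921
3. ⊥bis P2·P1 via (59.16,1.715): [(58.7313, 0) (73, 0) (73, 15) (62.4813, 15)]  |A|=185.9062
4. ⊥bis P2·P3 via (57.135,3.96): [(61.5526, 11.2855) (58.7313, 0) (73, 0) (73, 15) (63.7926, 15)]  |A|=183.4707
5. ⊥bis P2·P4 via (37.155,1.33): [(61.5526, 11.2855) (58.7313, 0) (73, 0) (73, 15) (63.7926, 15)]  |A|=183.4707
6. ⊥bis P2·P5 via (65.955,3.19): [(61.5004, 11.0766) (58.7313, 0) (67.7568, 0)]  |A|=49.9864
7. ⊥bis P2·P6 via (36.435,6.045): [(61.5004, 11.0766) (58.7313, 0) (67.7568, 0)]  |A|=49.9864
8. ⊥bis P2·P7 via (34.11,1.165): [(61.5004, 11.0766) (58.7313, 0) (67.7568, 0)]  |A|=49.9864
9. canonical 3-gon: [(61.5004, 11.0766) (58.7313, 0) (67.7568, 0)]
10. shoelace: 49.9864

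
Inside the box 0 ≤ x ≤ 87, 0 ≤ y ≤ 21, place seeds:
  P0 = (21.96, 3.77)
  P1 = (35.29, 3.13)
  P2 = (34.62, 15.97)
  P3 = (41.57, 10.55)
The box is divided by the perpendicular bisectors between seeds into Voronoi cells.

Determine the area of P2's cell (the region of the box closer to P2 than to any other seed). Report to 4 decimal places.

Area of P2's cell: 190.9006

1. box [0,87]×[0,21]: [(0, 0) (87, 0) (87, 21) (0, 21)]
2. ⊥bis P2·P0 via (28.29,9.87): [(37.8014, 0) (87, 0) (87, 21) (17.5644, 21)]  |A|=1245.6593
3. ⊥bis P2·P1 via (34.955,9.55): [(28.9027, 9.2342) (87, 12.2657) (87, 21) (17.5644, 21)]  |A|=662.2014
4. ⊥bis P2·P3 via (38.095,13.26): [(28.9027, 9.2342) (35.2122, 9.5634) (44.1311, 21) (17.5644, 21)]  |A|=190.9006
5. canonical 4-gon: [(28.9027, 9.2342) (35.2122, 9.5634) (44.1311, 21) (17.5644, 21)]
6. shoelace: 190.9006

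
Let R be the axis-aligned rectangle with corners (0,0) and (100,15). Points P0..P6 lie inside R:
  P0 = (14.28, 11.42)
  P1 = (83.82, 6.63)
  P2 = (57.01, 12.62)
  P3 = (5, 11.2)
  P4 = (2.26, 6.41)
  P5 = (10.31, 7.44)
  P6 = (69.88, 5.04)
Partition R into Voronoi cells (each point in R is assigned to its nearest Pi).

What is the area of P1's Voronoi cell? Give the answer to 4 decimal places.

1. box [0,100]×[0,15]: [(0, 0) (100, 0) (100, 15) (0, 15)]
2. ⊥bis P1·P0 via (49.05,9.025): [(48.4283, 0) (100, 0) (100, 15) (49.4616, 15)]  |A|=765.8257
3. ⊥bis P1·P2 via (70.415,9.625): [(68.2645, 0) (100, 0) (100, 15) (71.6159, 15)]  |A|=450.8966
4. ⊥bis P1·P3 via (44.41,8.915): [(68.2645, 0) (100, 0) (100, 15) (71.6159, 15)]  |A|=450.8966
5. ⊥bis P1·P4 via (43.04,6.52): [(68.2645, 0) (100, 0) (100, 15) (71.6159, 15)]  |A|=450.8966
6. ⊥bis P1·P5 via (47.065,7.035): [(68.2645, 0) (100, 0) (100, 15) (71.6159, 15)]  |A|=450.8966
7. ⊥bis P1·P6 via (76.85,5.835): [(77.5155, 0) (100, 0) (100, 15) (75.8046, 15)]  |A|=350.0987
8. canonical 4-gon: [(77.5155, 0) (100, 0) (100, 15) (75.8046, 15)]
9. shoelace: 350.0987

Area of P1's cell: 350.0987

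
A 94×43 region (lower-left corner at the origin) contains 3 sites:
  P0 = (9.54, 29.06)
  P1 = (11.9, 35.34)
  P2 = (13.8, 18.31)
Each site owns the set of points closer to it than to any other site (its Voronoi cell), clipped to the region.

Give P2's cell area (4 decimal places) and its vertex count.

Area of P2's cell: 2809.3056 (5 vertices)

1. box [0,94]×[0,43]: [(0, 0) (94, 0) (94, 43) (0, 43)]
2. ⊥bis P2·P0 via (11.67,23.685): [(0, 19.0604) (0, 0) (94, 0) (94, 43) (60.4109, 43)]  |A|=3318.8943
3. ⊥bis P2·P1 via (12.85,26.825): [(22.2363, 27.8722) (0, 19.0604) (0, 0) (94, 0) (94, 35.8787)]  |A|=2809.3056
4. canonical 5-gon: [(22.2363, 27.8722) (0, 19.0604) (0, 0) (94, 0) (94, 35.8787)]
5. shoelace: 2809.3056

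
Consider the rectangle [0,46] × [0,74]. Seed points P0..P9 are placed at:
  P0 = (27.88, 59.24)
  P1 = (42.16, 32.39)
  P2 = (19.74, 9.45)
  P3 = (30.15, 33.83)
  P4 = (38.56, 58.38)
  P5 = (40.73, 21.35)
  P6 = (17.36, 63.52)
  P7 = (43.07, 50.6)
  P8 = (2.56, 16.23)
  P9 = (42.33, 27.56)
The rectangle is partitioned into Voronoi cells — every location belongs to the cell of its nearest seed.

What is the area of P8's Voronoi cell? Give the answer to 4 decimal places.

1. box [0,46]×[0,74]: [(0, 0) (46, 0) (46, 74) (0, 74)]
2. ⊥bis P8·P0 via (15.22,37.735): [(0, 46.695) (0, 0) (46, 0) (46, 19.6148)]  |A|=1525.1259
3. ⊥bis P8·P1 via (22.36,24.31): [(17.4069, 36.4476) (0, 46.695) (0, 0) (32.2804, 0)]  |A|=994.6795
4. ⊥bis P8·P2 via (11.15,12.84): [(18.9624, 32.6359) (17.4069, 36.4476) (0, 46.695) (0, 0) (6.0828, 0)]  |A|=567.1868
5. ⊥bis P8·P3 via (16.355,25.03): [(16.1114, 25.4118) (4.0589, 44.3055) (0, 46.695) (0, 0) (6.0828, 0)]  |A|=477.3927
6. ⊥bis P8·P4 via (20.56,37.305): [(16.1114, 25.4118) (4.0589, 44.3055) (0, 46.695) (0, 0) (6.0828, 0)]  |A|=477.3927
7. ⊥bis P8·P5 via (21.645,18.79): [(16.1114, 25.4118) (4.0589, 44.3055) (0, 46.695) (0, 0) (6.0828, 0)]  |A|=477.3927
8. ⊥bis P8·P6 via (9.96,39.875): [(16.1114, 25.4118) (6.1182, 41.0773) (0, 42.9921) (0, 0) (6.0828, 0)]  |A|=461.9739
9. ⊥bis P8·P7 via (22.815,33.415): [(16.1114, 25.4118) (6.1182, 41.0773) (0, 42.9921) (0, 0) (6.0828, 0)]  |A|=461.9739
10. ⊥bis P8·P9 via (22.445,21.895): [(16.1114, 25.4118) (6.1182, 41.0773) (0, 42.9921) (0, 0) (6.0828, 0)]  |A|=461.9739
11. canonical 5-gon: [(16.1114, 25.4118) (6.1182, 41.0773) (0, 42.9921) (0, 0) (6.0828, 0)]
12. shoelace: 461.9739

Area of P8's cell: 461.9739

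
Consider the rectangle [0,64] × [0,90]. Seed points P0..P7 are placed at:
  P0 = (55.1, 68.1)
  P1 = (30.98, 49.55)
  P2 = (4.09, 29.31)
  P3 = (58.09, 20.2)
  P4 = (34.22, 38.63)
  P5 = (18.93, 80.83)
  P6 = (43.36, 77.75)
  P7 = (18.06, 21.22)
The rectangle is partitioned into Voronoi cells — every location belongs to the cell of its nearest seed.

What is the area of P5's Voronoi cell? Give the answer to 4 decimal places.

Area of P5's cell: 877.5567

1. box [0,64]×[0,90]: [(0, 0) (64, 0) (64, 90) (0, 90)]
2. ⊥bis P5·P0 via (37.015,74.465): [(0, 0) (10.8071, 0) (42.4825, 90) (0, 90)]  |A|=2398.0337
3. ⊥bis P5·P1 via (24.955,65.19): [(0, 55.5766) (35.1302, 69.1098) (42.4825, 90) (0, 90)]  |A|=1048.3856
4. ⊥bis P5·P2 via (11.51,55.07): [(0, 58.3854) (4.1719, 57.1837) (35.1302, 69.1098) (42.4825, 90) (0, 90)]  |A|=1042.5267
5. ⊥bis P5·P3 via (38.51,50.515): [(0, 58.3854) (4.1719, 57.1837) (35.1302, 69.1098) (42.4825, 90) (0, 90)]  |A|=1042.5267
6. ⊥bis P5·P4 via (26.575,59.73): [(0, 58.3854) (4.1719, 57.1837) (35.1302, 69.1098) (42.4825, 90) (0, 90)]  |A|=1042.5267
7. ⊥bis P5·P6 via (31.145,79.29): [(0, 58.3854) (4.1719, 57.1837) (29.5926, 66.9765) (32.4953, 90) (0, 90)]  |A|=877.5567
8. ⊥bis P5·P7 via (18.495,51.025): [(0, 58.3854) (4.1719, 57.1837) (29.5926, 66.9765) (32.4953, 90) (0, 90)]  |A|=877.5567
9. canonical 5-gon: [(0, 58.3854) (4.1719, 57.1837) (29.5926, 66.9765) (32.4953, 90) (0, 90)]
10. shoelace: 877.5567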